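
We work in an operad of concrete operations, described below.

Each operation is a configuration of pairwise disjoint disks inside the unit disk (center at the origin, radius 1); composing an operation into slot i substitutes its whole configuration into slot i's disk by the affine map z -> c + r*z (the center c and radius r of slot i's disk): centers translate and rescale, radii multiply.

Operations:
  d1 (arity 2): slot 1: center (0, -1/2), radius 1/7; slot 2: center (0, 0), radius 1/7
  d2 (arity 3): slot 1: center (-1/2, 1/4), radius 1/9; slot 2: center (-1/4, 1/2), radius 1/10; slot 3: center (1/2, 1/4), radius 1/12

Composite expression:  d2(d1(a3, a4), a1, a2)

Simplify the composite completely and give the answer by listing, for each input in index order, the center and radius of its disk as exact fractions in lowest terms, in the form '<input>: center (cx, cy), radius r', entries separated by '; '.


a1: center (-1/4, 1/2), radius 1/10; a2: center (1/2, 1/4), radius 1/12; a3: center (-1/2, 7/36), radius 1/63; a4: center (-1/2, 1/4), radius 1/63


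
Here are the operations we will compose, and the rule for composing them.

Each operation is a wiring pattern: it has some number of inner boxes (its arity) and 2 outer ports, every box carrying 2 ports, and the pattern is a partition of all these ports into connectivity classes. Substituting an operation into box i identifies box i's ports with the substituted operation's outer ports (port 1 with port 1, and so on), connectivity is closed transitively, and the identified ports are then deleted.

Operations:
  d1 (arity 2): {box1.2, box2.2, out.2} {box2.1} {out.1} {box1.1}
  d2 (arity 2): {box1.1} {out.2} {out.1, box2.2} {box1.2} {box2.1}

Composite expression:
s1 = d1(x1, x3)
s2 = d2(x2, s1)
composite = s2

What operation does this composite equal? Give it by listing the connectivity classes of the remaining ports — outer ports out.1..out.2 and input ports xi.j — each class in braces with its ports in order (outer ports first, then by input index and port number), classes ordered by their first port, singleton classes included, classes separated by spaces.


{out.1, x1.2, x3.2} {out.2} {x1.1} {x2.1} {x2.2} {x3.1}


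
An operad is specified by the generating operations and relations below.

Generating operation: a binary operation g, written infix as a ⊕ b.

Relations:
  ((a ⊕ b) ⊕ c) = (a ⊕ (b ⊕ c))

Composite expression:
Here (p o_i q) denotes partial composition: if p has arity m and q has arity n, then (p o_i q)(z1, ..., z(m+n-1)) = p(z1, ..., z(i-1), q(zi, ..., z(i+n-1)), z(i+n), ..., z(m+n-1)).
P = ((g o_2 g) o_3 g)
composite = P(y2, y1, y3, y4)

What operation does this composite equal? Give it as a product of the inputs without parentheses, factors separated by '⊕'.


y2 ⊕ y1 ⊕ y3 ⊕ y4

Associativity of g dissolves the nesting; only the y-input order survives.
(y3 ⊕ y4) spells out as y3 ⊕ y4
(y1 ⊕ (y3 ⊕ y4)) spells out as y1 ⊕ y3 ⊕ y4
(y2 ⊕ (y1 ⊕ (y3 ⊕ y4))) spells out as y2 ⊕ y1 ⊕ y3 ⊕ y4


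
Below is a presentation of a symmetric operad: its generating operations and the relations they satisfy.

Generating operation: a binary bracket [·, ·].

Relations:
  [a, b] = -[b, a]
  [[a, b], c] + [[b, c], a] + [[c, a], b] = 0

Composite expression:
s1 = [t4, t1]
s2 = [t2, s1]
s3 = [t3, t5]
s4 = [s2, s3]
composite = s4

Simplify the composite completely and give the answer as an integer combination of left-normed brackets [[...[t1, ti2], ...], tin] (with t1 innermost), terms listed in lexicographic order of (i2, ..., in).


[[[[t1, t4], t2], t3], t5] - [[[[t1, t4], t2], t5], t3]

Antisymmetry and Jacobi reduce to t1-anchored left-normed brackets.
Composite bracket: [[t2, [t4, t1]], [t3, t5]]
Under [a, b] = ab - ba we get 16 signed associative words (2^4 = 16).
Collect the words opening with t1:
  from t1t4t2t3t5, sign +1: term +[[[[t1, t4], t2], t3], t5]
  from t1t4t2t5t3, sign -1: term -[[[[t1, t4], t2], t5], t3]


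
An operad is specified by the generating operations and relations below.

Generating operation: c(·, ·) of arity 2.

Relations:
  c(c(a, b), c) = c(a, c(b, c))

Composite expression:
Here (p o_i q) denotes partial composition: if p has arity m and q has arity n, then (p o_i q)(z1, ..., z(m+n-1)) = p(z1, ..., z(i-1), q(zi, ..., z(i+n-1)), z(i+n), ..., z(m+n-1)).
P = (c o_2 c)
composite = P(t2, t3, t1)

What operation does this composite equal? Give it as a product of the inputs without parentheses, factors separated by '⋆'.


t2 ⋆ t3 ⋆ t1

The c-tree's shape is irrelevant; the t-reading-order decides.
c(t3, t1) spells out as t3 ⋆ t1
c(t2, c(t3, t1)) spells out as t2 ⋆ t3 ⋆ t1


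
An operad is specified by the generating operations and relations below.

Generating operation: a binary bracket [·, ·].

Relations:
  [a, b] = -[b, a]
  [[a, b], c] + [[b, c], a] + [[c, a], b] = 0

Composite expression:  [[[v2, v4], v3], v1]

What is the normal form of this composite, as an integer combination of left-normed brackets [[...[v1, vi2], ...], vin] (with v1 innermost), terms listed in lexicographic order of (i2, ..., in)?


-[[[v1, v2], v4], v3] + [[[v1, v3], v2], v4] - [[[v1, v3], v4], v2] + [[[v1, v4], v2], v3]

A multilinear Lie element is pinned by v1-initial words (v1 innermost).
Composite bracket: [[[v2, v4], v3], v1]
The bracket unfolds into 8 signed words via [a, b] = ab - ba (2^3 = 8).
Collect the words opening with v1:
  from v1v2v4v3, sign -1: term -[[[v1, v2], v4], v3]
  from v1v3v2v4, sign +1: term +[[[v1, v3], v2], v4]
  from v1v3v4v2, sign -1: term -[[[v1, v3], v4], v2]
  from v1v4v2v3, sign +1: term +[[[v1, v4], v2], v3]


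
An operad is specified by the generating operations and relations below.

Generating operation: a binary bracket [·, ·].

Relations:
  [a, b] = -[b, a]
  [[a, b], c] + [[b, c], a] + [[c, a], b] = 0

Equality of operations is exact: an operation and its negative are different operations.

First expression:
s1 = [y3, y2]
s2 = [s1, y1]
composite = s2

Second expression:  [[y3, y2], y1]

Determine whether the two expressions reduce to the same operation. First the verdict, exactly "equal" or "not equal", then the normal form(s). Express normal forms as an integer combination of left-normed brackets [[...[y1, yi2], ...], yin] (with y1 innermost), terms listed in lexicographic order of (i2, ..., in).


equal; the common form is [[y1, y2], y3] - [[y1, y3], y2]

In normal form, the first expression is [[y1, y2], y3] - [[y1, y3], y2]
In normal form, the second expression is [[y1, y2], y3] - [[y1, y3], y2]
One common form — equal.


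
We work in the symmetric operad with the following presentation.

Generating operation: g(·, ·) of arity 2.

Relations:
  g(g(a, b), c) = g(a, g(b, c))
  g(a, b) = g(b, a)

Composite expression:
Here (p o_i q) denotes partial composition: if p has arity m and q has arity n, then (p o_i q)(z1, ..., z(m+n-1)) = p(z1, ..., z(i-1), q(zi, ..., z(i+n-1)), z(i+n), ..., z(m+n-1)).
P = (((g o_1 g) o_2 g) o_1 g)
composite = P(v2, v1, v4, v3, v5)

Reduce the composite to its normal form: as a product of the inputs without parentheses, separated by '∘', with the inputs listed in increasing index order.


v1 ∘ v2 ∘ v3 ∘ v4 ∘ v5

Key point: g commutes, so take the v-inputs in any fixed order.
g(v2, v1) collapses to v2 ∘ v1
g(v4, v3) collapses to v4 ∘ v3
g(g(v2, v1), g(v4, v3)) collapses to v2 ∘ v1 ∘ v4 ∘ v3
g(g(g(v2, v1), g(v4, v3)), v5) collapses to v2 ∘ v1 ∘ v4 ∘ v3 ∘ v5
sorting the factors by input index: v1 ∘ v2 ∘ v3 ∘ v4 ∘ v5


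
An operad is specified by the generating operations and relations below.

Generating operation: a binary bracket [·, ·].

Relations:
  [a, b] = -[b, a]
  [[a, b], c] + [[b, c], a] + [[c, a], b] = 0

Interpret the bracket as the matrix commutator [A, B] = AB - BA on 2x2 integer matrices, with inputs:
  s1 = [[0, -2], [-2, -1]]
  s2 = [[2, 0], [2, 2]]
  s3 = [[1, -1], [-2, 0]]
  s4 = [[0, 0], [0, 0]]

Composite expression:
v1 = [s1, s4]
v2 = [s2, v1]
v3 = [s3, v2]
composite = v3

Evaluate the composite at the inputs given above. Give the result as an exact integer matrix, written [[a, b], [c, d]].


[[0, 0], [0, 0]]

[s1, s4] = [[0, 0], [0, 0]]
[s2, [s1, s4]] = [[0, 0], [0, 0]]
[s3, [s2, [s1, s4]]] = [[0, 0], [0, 0]]


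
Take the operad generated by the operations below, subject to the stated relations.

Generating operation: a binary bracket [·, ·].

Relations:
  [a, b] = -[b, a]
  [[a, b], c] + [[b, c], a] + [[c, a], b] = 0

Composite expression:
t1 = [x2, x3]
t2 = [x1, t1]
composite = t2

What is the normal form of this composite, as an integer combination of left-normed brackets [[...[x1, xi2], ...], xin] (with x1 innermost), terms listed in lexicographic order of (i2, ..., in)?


Left-normed coefficients sit on the x1-initial expansion words.
Composite bracket: [x1, [x2, x3]]
Applying ab - ba throughout gives 4 signed words (2^2 = 4).
The x1-initial words carry the normal form:
  word x1x2x3 has sign +1, contributing +[[x1, x2], x3]
  word x1x3x2 has sign -1, contributing -[[x1, x3], x2]

[[x1, x2], x3] - [[x1, x3], x2]


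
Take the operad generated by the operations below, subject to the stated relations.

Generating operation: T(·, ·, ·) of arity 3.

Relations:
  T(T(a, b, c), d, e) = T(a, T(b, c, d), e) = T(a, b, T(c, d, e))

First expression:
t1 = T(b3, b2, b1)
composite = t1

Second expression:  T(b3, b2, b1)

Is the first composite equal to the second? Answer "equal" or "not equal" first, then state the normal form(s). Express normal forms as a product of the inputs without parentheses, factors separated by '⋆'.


equal — both sides give b3 ⋆ b2 ⋆ b1


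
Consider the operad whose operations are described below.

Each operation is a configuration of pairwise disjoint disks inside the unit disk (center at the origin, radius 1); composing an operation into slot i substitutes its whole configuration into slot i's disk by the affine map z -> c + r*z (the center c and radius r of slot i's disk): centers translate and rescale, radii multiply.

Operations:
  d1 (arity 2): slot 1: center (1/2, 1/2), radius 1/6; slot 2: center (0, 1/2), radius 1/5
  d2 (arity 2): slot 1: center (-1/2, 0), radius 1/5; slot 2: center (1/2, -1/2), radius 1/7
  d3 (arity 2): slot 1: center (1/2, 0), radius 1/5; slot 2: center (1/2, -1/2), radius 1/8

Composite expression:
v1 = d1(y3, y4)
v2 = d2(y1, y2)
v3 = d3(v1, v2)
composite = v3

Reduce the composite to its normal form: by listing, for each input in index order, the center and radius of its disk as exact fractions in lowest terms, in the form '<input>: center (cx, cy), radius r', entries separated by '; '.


Nesting under d3 composes maps z -> c + r*z down each y-path.
y3 passes through 2 substitutions, ending at center (3/5, 1/10), radius 1/30
y4 passes through 2 substitutions, ending at center (1/2, 1/10), radius 1/25
y1 passes through 2 substitutions, ending at center (7/16, -1/2), radius 1/40
y2 passes through 2 substitutions, ending at center (9/16, -9/16), radius 1/56

y1: center (7/16, -1/2), radius 1/40; y2: center (9/16, -9/16), radius 1/56; y3: center (3/5, 1/10), radius 1/30; y4: center (1/2, 1/10), radius 1/25


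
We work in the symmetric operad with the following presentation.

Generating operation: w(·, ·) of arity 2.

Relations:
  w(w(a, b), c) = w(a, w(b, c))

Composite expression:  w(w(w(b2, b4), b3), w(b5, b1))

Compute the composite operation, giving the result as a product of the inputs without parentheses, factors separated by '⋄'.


b2 ⋄ b4 ⋄ b3 ⋄ b5 ⋄ b1

Under associativity of w, the answer is the b's in reading order.
w(b2, b4) collapses to b2 ⋄ b4
w(w(b2, b4), b3) collapses to b2 ⋄ b4 ⋄ b3
w(b5, b1) collapses to b5 ⋄ b1
w(w(w(b2, b4), b3), w(b5, b1)) collapses to b2 ⋄ b4 ⋄ b3 ⋄ b5 ⋄ b1


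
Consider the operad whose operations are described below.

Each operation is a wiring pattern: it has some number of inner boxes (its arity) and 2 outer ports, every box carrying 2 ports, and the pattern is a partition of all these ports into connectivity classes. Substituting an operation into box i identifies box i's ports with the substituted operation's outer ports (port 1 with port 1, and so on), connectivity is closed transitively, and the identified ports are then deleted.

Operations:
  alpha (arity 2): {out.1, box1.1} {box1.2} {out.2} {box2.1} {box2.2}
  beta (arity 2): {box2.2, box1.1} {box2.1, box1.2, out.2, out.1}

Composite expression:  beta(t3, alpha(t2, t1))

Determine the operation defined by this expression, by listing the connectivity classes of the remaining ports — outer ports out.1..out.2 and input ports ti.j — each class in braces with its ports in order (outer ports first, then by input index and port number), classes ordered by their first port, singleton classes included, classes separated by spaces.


Connectivity passes through glued beta-boundaries; trace each wire chain.
through alpha, on inputs (t2, t1): {out.1, t2.1} {out.2} {t1.1} {t1.2} {t2.2} (out.j = stage outer ports)
through beta, on inputs (t3, t2, t1): {out.1, out.2, t2.1, t3.2} {t1.1} {t1.2} {t2.2} {t3.1} (out.j = stage outer ports)

{out.1, out.2, t2.1, t3.2} {t1.1} {t1.2} {t2.2} {t3.1}


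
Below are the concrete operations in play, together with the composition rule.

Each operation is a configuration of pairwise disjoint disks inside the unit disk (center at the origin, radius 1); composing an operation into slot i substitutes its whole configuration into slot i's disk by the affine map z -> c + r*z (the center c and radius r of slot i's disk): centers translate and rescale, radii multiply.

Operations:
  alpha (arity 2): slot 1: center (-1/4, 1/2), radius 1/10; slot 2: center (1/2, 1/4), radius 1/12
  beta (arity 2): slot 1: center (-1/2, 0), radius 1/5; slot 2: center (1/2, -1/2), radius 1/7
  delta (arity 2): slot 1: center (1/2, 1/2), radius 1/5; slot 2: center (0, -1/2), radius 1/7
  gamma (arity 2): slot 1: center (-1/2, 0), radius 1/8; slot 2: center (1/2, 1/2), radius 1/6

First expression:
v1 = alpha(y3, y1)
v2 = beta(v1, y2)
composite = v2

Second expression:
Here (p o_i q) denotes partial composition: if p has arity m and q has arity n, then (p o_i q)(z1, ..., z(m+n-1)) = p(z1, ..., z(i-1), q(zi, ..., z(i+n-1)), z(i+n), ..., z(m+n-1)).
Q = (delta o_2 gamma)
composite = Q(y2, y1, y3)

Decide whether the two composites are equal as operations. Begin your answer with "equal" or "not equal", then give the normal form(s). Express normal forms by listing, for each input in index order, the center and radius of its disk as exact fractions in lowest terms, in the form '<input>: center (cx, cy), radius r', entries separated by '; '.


not equal; first: y1: center (-2/5, 1/20), radius 1/60; y2: center (1/2, -1/2), radius 1/7; y3: center (-11/20, 1/10), radius 1/50; second: y1: center (-1/14, -1/2), radius 1/56; y2: center (1/2, 1/2), radius 1/5; y3: center (1/14, -3/7), radius 1/42

Reducing the first expression gives y1: center (-2/5, 1/20), radius 1/60; y2: center (1/2, -1/2), radius 1/7; y3: center (-11/20, 1/10), radius 1/50
Reducing the second expression gives y1: center (-1/14, -1/2), radius 1/56; y2: center (1/2, 1/2), radius 1/5; y3: center (1/14, -3/7), radius 1/42
They disagree, so not equal.


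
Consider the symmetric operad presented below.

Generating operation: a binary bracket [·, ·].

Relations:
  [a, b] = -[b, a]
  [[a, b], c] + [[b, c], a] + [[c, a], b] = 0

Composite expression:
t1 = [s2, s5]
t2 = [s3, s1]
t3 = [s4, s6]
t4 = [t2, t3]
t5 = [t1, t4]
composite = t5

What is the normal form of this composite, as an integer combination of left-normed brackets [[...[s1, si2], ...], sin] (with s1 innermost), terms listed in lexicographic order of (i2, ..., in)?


[[[[[s1, s3], s4], s6], s2], s5] - [[[[[s1, s3], s4], s6], s5], s2] - [[[[[s1, s3], s6], s4], s2], s5] + [[[[[s1, s3], s6], s4], s5], s2]

Expand each bracket as ab - ba; the s1-initial words give the coefficients.
Composite bracket: [[s2, s5], [[s3, s1], [s4, s6]]]
Full expansion: 32 signed words from ab - ba (2^5 = 32).
Only words starting with s1 matter:
  s1s3s4s6s2s5 appears with sign +1, giving the term +[[[[[s1, s3], s4], s6], s2], s5]
  s1s3s4s6s5s2 appears with sign -1, giving the term -[[[[[s1, s3], s4], s6], s5], s2]
  s1s3s6s4s2s5 appears with sign -1, giving the term -[[[[[s1, s3], s6], s4], s2], s5]
  s1s3s6s4s5s2 appears with sign +1, giving the term +[[[[[s1, s3], s6], s4], s5], s2]


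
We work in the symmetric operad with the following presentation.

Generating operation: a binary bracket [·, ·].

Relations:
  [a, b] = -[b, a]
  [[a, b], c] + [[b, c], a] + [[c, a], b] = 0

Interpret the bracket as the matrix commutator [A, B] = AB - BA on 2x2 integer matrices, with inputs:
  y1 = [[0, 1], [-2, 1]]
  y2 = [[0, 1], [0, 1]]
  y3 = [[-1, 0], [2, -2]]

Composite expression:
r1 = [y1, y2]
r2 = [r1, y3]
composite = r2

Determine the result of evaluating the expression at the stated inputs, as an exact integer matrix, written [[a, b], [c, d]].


[[0, 0], [-6, 0]]

[y1, y2] = [[2, 0], [2, -2]]
[[y1, y2], y3] = [[0, 0], [-6, 0]]


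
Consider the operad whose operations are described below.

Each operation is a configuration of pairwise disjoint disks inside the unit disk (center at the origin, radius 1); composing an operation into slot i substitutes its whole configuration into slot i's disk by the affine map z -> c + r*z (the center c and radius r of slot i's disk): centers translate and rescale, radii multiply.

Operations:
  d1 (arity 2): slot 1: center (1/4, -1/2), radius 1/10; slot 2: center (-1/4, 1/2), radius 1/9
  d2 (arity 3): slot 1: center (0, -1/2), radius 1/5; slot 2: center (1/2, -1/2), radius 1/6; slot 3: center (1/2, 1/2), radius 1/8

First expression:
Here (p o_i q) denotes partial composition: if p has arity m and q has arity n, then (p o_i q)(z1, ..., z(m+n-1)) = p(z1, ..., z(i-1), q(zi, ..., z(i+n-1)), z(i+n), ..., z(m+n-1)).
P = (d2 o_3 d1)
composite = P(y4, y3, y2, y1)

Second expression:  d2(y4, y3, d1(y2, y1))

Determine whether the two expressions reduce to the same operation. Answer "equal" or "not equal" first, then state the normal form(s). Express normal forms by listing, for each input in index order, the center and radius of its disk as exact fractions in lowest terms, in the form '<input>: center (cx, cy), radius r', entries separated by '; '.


The first expression, normalized: y1: center (15/32, 9/16), radius 1/72; y2: center (17/32, 7/16), radius 1/80; y3: center (1/2, -1/2), radius 1/6; y4: center (0, -1/2), radius 1/5
The second expression, normalized: y1: center (15/32, 9/16), radius 1/72; y2: center (17/32, 7/16), radius 1/80; y3: center (1/2, -1/2), radius 1/6; y4: center (0, -1/2), radius 1/5
One common form — equal.

equal; the common form is y1: center (15/32, 9/16), radius 1/72; y2: center (17/32, 7/16), radius 1/80; y3: center (1/2, -1/2), radius 1/6; y4: center (0, -1/2), radius 1/5


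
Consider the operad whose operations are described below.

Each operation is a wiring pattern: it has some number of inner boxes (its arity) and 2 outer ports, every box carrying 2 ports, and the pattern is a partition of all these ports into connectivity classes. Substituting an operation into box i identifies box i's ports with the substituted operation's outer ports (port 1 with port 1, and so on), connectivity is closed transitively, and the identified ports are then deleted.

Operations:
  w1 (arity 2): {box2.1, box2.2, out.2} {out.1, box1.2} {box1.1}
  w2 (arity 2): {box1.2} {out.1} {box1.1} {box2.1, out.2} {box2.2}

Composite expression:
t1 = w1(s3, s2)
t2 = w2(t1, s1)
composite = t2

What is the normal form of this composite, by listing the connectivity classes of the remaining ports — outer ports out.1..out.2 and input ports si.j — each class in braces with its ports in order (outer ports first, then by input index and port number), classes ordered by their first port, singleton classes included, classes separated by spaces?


Substituting into w2 glues patterns; closure does the rest.
after w1, the pattern on (s3, s2) reads {out.1, s3.2} {out.2, s2.1, s2.2} {s3.1} (out.j = its outer ports)
after w2, the pattern on (s3, s2, s1) reads {out.1} {out.2, s1.1} {s1.2} {s2.1, s2.2} {s3.1} {s3.2} (out.j = its outer ports)

{out.1} {out.2, s1.1} {s1.2} {s2.1, s2.2} {s3.1} {s3.2}


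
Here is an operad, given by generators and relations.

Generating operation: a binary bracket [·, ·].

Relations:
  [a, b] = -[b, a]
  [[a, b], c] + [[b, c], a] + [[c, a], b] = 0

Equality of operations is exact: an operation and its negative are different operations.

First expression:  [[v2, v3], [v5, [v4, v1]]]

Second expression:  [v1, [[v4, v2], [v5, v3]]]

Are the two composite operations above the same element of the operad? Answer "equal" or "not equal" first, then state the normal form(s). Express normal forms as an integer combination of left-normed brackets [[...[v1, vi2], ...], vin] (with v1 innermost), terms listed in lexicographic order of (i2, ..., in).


not equal; first: -[[[[v1, v4], v5], v2], v3] + [[[[v1, v4], v5], v3], v2]; second: [[[[v1, v2], v4], v3], v5] - [[[[v1, v2], v4], v5], v3] - [[[[v1, v3], v5], v2], v4] + [[[[v1, v3], v5], v4], v2] - [[[[v1, v4], v2], v3], v5] + [[[[v1, v4], v2], v5], v3] + [[[[v1, v5], v3], v2], v4] - [[[[v1, v5], v3], v4], v2]

Reducing the first expression gives -[[[[v1, v4], v5], v2], v3] + [[[[v1, v4], v5], v3], v2]
Reducing the second expression gives [[[[v1, v2], v4], v3], v5] - [[[[v1, v2], v4], v5], v3] - [[[[v1, v3], v5], v2], v4] + [[[[v1, v3], v5], v4], v2] - [[[[v1, v4], v2], v3], v5] + [[[[v1, v4], v2], v5], v3] + [[[[v1, v5], v3], v2], v4] - [[[[v1, v5], v3], v4], v2]
The forms do not match — not equal.


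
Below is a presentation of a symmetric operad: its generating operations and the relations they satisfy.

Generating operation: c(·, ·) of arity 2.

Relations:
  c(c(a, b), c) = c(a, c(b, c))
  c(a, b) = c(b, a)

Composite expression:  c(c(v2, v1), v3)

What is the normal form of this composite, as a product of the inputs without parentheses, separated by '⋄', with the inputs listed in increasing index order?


v1 ⋄ v2 ⋄ v3

Any arrangement under c is one operation, so sort the v-inputs.
c(v2, v1) collapses to v2 ⋄ v1
c(c(v2, v1), v3) collapses to v2 ⋄ v1 ⋄ v3
reordering the factors by index: v1 ⋄ v2 ⋄ v3


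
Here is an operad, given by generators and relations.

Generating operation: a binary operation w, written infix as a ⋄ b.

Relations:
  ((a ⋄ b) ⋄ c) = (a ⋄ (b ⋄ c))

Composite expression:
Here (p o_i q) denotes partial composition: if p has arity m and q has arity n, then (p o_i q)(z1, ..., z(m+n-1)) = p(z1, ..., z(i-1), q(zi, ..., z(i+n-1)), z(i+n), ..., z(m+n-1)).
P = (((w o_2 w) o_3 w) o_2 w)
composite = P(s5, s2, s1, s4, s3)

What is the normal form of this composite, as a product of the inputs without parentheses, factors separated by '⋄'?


s5 ⋄ s2 ⋄ s1 ⋄ s4 ⋄ s3

Every regrouping of w is equal, so read the s-inputs in written order.
(s2 ⋄ s1) reduces to s2 ⋄ s1
(s4 ⋄ s3) reduces to s4 ⋄ s3
((s2 ⋄ s1) ⋄ (s4 ⋄ s3)) reduces to s2 ⋄ s1 ⋄ s4 ⋄ s3
(s5 ⋄ ((s2 ⋄ s1) ⋄ (s4 ⋄ s3))) reduces to s5 ⋄ s2 ⋄ s1 ⋄ s4 ⋄ s3


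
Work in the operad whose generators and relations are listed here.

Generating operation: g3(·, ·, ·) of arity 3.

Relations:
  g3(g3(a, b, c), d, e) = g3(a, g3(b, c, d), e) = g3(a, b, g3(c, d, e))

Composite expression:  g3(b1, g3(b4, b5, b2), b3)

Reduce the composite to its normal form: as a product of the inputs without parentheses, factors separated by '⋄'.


Key point: g3 is associative — brackets drop, the b-order remains.
g3(b4, b5, b2) linearizes to b4 ⋄ b5 ⋄ b2
g3(b1, g3(b4, b5, b2), b3) linearizes to b1 ⋄ b4 ⋄ b5 ⋄ b2 ⋄ b3

b1 ⋄ b4 ⋄ b5 ⋄ b2 ⋄ b3


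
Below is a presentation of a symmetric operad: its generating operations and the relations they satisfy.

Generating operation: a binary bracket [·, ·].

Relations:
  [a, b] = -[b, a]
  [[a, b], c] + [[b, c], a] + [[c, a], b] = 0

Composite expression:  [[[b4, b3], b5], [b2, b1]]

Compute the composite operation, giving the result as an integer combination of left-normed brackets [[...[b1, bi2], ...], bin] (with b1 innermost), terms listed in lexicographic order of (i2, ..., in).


Antisymmetry and Jacobi reduce to b1-anchored left-normed brackets.
Composite bracket: [[[b4, b3], b5], [b2, b1]]
Applying ab - ba throughout gives 16 signed words (2^4 = 16).
Coefficients come from the b1-initial words:
  b1b2b3b4b5 (sign -1) contributes -[[[[b1, b2], b3], b4], b5]
  b1b2b4b3b5 (sign +1) contributes +[[[[b1, b2], b4], b3], b5]
  b1b2b5b3b4 (sign +1) contributes +[[[[b1, b2], b5], b3], b4]
  b1b2b5b4b3 (sign -1) contributes -[[[[b1, b2], b5], b4], b3]

-[[[[b1, b2], b3], b4], b5] + [[[[b1, b2], b4], b3], b5] + [[[[b1, b2], b5], b3], b4] - [[[[b1, b2], b5], b4], b3]


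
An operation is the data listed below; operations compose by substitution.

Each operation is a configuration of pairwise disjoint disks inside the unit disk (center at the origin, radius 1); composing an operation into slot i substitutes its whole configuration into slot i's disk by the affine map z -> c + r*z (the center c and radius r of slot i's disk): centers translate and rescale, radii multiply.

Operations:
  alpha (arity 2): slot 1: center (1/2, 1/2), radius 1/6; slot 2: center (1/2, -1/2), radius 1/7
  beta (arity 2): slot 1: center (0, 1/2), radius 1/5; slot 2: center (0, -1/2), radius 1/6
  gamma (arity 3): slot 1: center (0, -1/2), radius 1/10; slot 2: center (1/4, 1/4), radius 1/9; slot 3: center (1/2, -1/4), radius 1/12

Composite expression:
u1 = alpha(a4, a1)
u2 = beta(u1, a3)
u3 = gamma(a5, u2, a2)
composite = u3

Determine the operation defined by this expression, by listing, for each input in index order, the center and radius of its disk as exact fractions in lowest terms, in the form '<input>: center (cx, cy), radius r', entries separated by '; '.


a1: center (47/180, 53/180), radius 1/315; a2: center (1/2, -1/4), radius 1/12; a3: center (1/4, 7/36), radius 1/54; a4: center (47/180, 19/60), radius 1/270; a5: center (0, -1/2), radius 1/10


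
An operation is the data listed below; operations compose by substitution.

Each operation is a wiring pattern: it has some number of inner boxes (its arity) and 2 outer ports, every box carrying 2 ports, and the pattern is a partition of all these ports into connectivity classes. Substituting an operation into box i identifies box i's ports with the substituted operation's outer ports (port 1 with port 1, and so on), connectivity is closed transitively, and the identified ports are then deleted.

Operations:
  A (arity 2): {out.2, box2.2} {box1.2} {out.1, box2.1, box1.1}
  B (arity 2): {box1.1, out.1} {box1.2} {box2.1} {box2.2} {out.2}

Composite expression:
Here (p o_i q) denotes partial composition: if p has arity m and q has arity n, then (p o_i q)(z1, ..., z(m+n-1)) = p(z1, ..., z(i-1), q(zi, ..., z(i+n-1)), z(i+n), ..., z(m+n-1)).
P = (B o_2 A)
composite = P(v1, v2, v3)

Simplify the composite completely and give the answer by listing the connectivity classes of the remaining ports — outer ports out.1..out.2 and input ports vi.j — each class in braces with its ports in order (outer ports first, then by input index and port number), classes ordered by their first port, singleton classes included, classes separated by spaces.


{out.1, v1.1} {out.2} {v1.2} {v2.1, v3.1} {v2.2} {v3.2}

Reachability decides: close wires over B-identified ports.
through A, on inputs (v2, v3): {out.1, v2.1, v3.1} {out.2, v3.2} {v2.2} (out.j = stage outer ports)
through B, on inputs (v1, v2, v3): {out.1, v1.1} {out.2} {v1.2} {v2.1, v3.1} {v2.2} {v3.2} (out.j = stage outer ports)


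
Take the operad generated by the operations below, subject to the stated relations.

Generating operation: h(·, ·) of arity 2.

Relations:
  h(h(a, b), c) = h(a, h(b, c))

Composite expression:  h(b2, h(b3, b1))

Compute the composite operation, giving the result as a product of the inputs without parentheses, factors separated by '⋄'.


b2 ⋄ b3 ⋄ b1


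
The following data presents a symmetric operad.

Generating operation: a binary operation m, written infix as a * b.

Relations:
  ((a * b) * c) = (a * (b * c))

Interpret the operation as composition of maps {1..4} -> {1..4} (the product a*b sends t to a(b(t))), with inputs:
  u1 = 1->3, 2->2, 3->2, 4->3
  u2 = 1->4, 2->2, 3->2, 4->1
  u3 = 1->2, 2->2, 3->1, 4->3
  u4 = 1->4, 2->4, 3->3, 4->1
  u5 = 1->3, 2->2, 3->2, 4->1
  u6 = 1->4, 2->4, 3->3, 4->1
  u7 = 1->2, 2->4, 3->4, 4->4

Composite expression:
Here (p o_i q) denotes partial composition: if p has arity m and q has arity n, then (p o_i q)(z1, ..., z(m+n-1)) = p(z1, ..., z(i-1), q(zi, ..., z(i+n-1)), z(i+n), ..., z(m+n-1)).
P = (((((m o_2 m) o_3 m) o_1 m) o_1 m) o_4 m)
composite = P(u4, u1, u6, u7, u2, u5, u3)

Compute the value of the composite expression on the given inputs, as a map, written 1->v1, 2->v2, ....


1->3, 2->3, 3->3, 4->3

(u4 * u1) = 1->3, 2->4, 3->4, 4->3
((u4 * u1) * u6) = 1->3, 2->3, 3->4, 4->3
(u7 * u2) = 1->4, 2->4, 3->4, 4->2
(u5 * u3) = 1->2, 2->2, 3->3, 4->2
((u7 * u2) * (u5 * u3)) = 1->4, 2->4, 3->4, 4->4
(((u4 * u1) * u6) * ((u7 * u2) * (u5 * u3))) = 1->3, 2->3, 3->3, 4->3


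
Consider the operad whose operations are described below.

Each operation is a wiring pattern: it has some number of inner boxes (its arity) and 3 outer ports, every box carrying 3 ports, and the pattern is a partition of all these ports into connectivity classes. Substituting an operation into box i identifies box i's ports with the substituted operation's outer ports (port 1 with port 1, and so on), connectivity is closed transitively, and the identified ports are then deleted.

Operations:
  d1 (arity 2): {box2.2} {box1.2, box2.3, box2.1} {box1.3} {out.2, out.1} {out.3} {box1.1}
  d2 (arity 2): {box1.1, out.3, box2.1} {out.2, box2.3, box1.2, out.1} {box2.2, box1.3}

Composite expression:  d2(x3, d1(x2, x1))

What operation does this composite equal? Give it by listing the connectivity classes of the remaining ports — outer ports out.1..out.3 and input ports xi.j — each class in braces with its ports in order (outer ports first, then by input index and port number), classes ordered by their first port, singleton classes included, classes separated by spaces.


{out.1, out.2, x3.2} {out.3, x3.1, x3.3} {x1.1, x1.3, x2.2} {x1.2} {x2.1} {x2.3}

Substituting into d2 glues patterns; closure does the rest.
d1 over (x2, x1) gives {out.1, out.2} {out.3} {x1.1, x1.3, x2.2} {x1.2} {x2.1} {x2.3}, out.j being that stage's outer ports
d2 over (x3, x2, x1) gives {out.1, out.2, x3.2} {out.3, x3.1, x3.3} {x1.1, x1.3, x2.2} {x1.2} {x2.1} {x2.3}, out.j being that stage's outer ports


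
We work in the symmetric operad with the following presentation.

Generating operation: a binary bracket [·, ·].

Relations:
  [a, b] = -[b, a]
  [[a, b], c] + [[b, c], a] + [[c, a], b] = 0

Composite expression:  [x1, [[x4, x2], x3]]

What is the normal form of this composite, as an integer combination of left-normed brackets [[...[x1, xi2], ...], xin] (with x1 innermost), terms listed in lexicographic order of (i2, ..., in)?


-[[[x1, x2], x4], x3] + [[[x1, x3], x2], x4] - [[[x1, x3], x4], x2] + [[[x1, x4], x2], x3]

Expand each bracket as ab - ba; the x1-initial words give the coefficients.
Composite bracket: [x1, [[x4, x2], x3]]
Expanding via [a, b] = ab - ba: 8 signed words (2^3 = 8).
Only words starting with x1 matter:
  x1x2x4x3 appears with sign -1, giving the term -[[[x1, x2], x4], x3]
  x1x3x2x4 appears with sign +1, giving the term +[[[x1, x3], x2], x4]
  x1x3x4x2 appears with sign -1, giving the term -[[[x1, x3], x4], x2]
  x1x4x2x3 appears with sign +1, giving the term +[[[x1, x4], x2], x3]


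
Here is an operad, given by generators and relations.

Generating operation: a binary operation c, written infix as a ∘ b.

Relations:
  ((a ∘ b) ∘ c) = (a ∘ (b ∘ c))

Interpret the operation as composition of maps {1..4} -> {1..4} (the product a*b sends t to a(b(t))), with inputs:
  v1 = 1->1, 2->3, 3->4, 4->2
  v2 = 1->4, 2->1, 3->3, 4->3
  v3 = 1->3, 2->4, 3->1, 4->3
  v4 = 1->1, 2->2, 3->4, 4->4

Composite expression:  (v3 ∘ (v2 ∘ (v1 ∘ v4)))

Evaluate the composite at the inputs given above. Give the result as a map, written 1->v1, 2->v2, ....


1->3, 2->1, 3->3, 4->3

(v1 ∘ v4) = 1->1, 2->3, 3->2, 4->2
(v2 ∘ (v1 ∘ v4)) = 1->4, 2->3, 3->1, 4->1
(v3 ∘ (v2 ∘ (v1 ∘ v4))) = 1->3, 2->1, 3->3, 4->3


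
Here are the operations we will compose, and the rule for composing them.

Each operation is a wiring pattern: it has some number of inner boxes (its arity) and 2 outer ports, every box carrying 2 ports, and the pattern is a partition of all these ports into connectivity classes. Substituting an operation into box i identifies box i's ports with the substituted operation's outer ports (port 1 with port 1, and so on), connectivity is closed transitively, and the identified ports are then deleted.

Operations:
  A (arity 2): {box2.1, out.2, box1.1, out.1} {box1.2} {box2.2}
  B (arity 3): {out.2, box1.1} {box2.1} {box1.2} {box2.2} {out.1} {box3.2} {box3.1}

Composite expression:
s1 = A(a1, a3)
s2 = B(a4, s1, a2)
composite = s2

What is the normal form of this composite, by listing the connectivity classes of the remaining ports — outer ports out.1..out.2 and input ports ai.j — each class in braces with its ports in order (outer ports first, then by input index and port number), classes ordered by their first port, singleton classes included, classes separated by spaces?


{out.1} {out.2, a4.1} {a1.1, a3.1} {a1.2} {a2.1} {a2.2} {a3.2} {a4.2}

Connectivity passes through glued B-boundaries; trace each wire chain.
composing A on (a1, a3), with out.j its own outer ports: {out.1, out.2, a1.1, a3.1} {a1.2} {a3.2}
composing B on (a4, a1, a3, a2), with out.j its own outer ports: {out.1} {out.2, a4.1} {a1.1, a3.1} {a1.2} {a2.1} {a2.2} {a3.2} {a4.2}


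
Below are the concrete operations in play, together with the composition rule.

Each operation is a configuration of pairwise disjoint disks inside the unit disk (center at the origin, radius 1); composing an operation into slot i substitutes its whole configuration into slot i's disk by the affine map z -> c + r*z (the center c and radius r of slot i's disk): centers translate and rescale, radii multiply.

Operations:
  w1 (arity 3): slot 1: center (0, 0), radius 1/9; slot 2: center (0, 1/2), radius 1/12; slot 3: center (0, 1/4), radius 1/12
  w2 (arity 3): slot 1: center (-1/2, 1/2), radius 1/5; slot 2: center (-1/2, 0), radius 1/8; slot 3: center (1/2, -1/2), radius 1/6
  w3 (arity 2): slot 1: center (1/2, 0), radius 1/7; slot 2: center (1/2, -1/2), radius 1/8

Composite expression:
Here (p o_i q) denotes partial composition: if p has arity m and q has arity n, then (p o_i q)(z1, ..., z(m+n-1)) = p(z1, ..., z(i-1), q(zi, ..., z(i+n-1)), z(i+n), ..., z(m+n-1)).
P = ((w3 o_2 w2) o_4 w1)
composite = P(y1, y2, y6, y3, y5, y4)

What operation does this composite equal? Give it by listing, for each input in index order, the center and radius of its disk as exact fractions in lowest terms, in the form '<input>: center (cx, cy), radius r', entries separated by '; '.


Each y-disk chains the slot maps above it in w3; radii multiply.
y1: after 1 affine step, its disk has center (1/2, 0), radius 1/7
y2: after 2 affine steps, its disk has center (7/16, -7/16), radius 1/40
y6: after 2 affine steps, its disk has center (7/16, -1/2), radius 1/64
y3: after 3 affine steps, its disk has center (9/16, -9/16), radius 1/432
y5: after 3 affine steps, its disk has center (9/16, -53/96), radius 1/576
y4: after 3 affine steps, its disk has center (9/16, -107/192), radius 1/576

y1: center (1/2, 0), radius 1/7; y2: center (7/16, -7/16), radius 1/40; y3: center (9/16, -9/16), radius 1/432; y4: center (9/16, -107/192), radius 1/576; y5: center (9/16, -53/96), radius 1/576; y6: center (7/16, -1/2), radius 1/64


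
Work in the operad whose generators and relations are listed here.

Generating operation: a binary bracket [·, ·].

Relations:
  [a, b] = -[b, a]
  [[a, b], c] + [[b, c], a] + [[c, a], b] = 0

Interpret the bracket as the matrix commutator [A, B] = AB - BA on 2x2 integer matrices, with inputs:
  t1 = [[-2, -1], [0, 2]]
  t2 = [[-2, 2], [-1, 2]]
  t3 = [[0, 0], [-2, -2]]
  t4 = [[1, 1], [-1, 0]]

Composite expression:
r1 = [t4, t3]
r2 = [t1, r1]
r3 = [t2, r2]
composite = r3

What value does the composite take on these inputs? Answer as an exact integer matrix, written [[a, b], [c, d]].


[[4, -16], [0, -4]]

[t4, t3] = [[-2, -2], [0, 2]]
[t1, [t4, t3]] = [[0, 4], [0, 0]]
[t2, [t1, [t4, t3]]] = [[4, -16], [0, -4]]


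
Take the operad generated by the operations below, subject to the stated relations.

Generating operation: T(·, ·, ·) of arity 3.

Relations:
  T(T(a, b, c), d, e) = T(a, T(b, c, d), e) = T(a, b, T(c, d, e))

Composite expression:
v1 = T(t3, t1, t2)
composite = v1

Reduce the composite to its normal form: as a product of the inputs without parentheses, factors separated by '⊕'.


t3 ⊕ t1 ⊕ t2

Associativity of T dissolves the nesting; only the t-input order survives.
T(t3, t1, t2) linearizes to t3 ⊕ t1 ⊕ t2


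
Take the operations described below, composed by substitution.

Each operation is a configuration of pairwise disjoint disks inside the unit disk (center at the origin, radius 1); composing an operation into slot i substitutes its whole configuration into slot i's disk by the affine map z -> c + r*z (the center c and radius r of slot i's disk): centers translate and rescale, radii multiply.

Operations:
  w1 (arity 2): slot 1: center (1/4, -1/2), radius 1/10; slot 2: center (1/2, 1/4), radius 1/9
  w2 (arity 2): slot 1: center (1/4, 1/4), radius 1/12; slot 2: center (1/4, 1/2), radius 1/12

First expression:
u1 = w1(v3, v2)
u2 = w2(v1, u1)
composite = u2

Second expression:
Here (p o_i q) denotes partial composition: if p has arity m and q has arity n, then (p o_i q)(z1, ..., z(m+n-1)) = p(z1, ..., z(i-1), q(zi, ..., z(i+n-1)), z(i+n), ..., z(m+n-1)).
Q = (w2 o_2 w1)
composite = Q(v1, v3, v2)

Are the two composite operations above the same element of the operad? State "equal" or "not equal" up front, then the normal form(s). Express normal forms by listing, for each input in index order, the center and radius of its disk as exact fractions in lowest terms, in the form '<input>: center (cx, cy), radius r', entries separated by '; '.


Reducing the first expression gives v1: center (1/4, 1/4), radius 1/12; v2: center (7/24, 25/48), radius 1/108; v3: center (13/48, 11/24), radius 1/120
Reducing the second expression gives v1: center (1/4, 1/4), radius 1/12; v2: center (7/24, 25/48), radius 1/108; v3: center (13/48, 11/24), radius 1/120
Same normal form: equal.

equal: each reduces to v1: center (1/4, 1/4), radius 1/12; v2: center (7/24, 25/48), radius 1/108; v3: center (13/48, 11/24), radius 1/120


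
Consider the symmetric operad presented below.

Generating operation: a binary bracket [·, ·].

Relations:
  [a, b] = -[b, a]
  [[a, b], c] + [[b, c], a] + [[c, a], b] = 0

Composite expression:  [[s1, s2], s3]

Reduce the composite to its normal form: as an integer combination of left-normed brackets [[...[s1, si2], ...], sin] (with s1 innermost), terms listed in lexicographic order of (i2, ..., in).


[[s1, s2], s3]

Antisymmetry and Jacobi reduce to s1-anchored left-normed brackets.
Composite bracket: [[s1, s2], s3]
Applying ab - ba throughout gives 4 signed words (2^2 = 4).
Collect the words opening with s1:
  s1s2s3 appears with sign +1, giving the term +[[s1, s2], s3]


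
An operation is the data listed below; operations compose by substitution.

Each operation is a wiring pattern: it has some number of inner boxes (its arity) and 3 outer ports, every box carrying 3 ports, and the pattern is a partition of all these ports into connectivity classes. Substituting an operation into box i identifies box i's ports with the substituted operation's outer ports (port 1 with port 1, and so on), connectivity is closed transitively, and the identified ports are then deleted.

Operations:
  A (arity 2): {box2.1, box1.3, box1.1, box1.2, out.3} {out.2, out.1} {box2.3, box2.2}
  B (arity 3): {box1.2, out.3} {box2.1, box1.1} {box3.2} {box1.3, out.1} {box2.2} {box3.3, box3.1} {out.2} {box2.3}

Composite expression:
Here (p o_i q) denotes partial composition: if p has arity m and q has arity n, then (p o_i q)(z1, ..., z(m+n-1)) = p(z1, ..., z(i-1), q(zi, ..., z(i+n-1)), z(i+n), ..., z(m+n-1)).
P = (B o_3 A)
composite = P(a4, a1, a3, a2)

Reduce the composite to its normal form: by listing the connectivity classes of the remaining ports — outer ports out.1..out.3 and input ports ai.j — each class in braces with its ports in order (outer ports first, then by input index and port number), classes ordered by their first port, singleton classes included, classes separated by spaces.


Connectivity passes through glued B-boundaries; trace each wire chain.
after A, the pattern on (a3, a2) reads {out.1, out.2} {out.3, a2.1, a3.1, a3.2, a3.3} {a2.2, a2.3} (out.j = its outer ports)
after B, the pattern on (a4, a1, a3, a2) reads {out.1, a4.3} {out.2} {out.3, a4.2} {a1.1, a4.1} {a1.2} {a1.3} {a2.1, a3.1, a3.2, a3.3} {a2.2, a2.3} (out.j = its outer ports)

{out.1, a4.3} {out.2} {out.3, a4.2} {a1.1, a4.1} {a1.2} {a1.3} {a2.1, a3.1, a3.2, a3.3} {a2.2, a2.3}
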